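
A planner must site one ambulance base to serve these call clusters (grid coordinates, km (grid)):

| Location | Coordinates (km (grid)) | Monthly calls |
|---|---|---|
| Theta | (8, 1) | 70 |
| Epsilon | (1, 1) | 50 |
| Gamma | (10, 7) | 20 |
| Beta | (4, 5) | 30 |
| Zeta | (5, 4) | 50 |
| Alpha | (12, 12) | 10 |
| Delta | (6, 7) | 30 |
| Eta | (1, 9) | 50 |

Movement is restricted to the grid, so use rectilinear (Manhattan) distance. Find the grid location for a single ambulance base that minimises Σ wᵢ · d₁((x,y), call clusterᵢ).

(5, 4)

Manhattan distance separates: Σwᵢ(|x−xᵢ|+|y−yᵢ|) = Σwᵢ|x−xᵢ| + Σwᵢ|y−yᵢ|, so x and y are optimised independently as 1-D weighted medians.
Total weight W = 310; half = 155.
x-coordinate, sorted with cumulative weight:
  x=1 (Epsilon, w=50) cum 50
  x=1 (Eta, w=50) cum 100
  x=4 (Beta, w=30) cum 130
  x=5 (Zeta, w=50) cum 180  ← median
  x=6 (Delta, w=30) cum 210
  x=8 (Theta, w=70) cum 280
  x=10 (Gamma, w=20) cum 300
  x=12 (Alpha, w=10) cum 310
⇒ x* = 5
y-coordinate, sorted with cumulative weight:
  y=1 (Theta, w=70) cum 70
  y=1 (Epsilon, w=50) cum 120
  y=4 (Zeta, w=50) cum 170  ← median
  y=5 (Beta, w=30) cum 200
  y=7 (Gamma, w=20) cum 220
  y=7 (Delta, w=30) cum 250
  y=9 (Eta, w=50) cum 300
  y=12 (Alpha, w=10) cum 310
⇒ y* = 4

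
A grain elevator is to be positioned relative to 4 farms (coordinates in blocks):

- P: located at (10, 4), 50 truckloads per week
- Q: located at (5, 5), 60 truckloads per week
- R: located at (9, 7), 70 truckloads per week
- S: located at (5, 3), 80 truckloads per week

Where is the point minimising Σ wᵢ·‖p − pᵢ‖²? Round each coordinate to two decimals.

The minimiser of Σwᵢ‖p−pᵢ‖² is the weighted centroid p* = (Σwᵢpᵢ)/(Σwᵢ).
Σwᵢ = 260.
Σwᵢxᵢ = 50·10 + 60·5 + 70·9 + 80·5 = 1830.
Σwᵢyᵢ = 50·4 + 60·5 + 70·7 + 80·3 = 1230.
x* = 1830/260 = 7.04, y* = 1230/260 = 4.73.

(7.04, 4.73)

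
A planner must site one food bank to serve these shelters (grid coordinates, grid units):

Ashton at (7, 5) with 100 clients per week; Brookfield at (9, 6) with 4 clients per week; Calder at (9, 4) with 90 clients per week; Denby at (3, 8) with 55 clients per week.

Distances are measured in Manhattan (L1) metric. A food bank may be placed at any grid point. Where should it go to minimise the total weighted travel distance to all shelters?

(7, 5)

Manhattan distance separates: Σwᵢ(|x−xᵢ|+|y−yᵢ|) = Σwᵢ|x−xᵢ| + Σwᵢ|y−yᵢ|, so x and y are optimised independently as 1-D weighted medians.
Total weight W = 249; half = 124.5.
x-coordinate, sorted with cumulative weight:
  x=3 (Denby, w=55) cum 55
  x=7 (Ashton, w=100) cum 155  ← median
  x=9 (Brookfield, w=4) cum 159
  x=9 (Calder, w=90) cum 249
⇒ x* = 7
y-coordinate, sorted with cumulative weight:
  y=4 (Calder, w=90) cum 90
  y=5 (Ashton, w=100) cum 190  ← median
  y=6 (Brookfield, w=4) cum 194
  y=8 (Denby, w=55) cum 249
⇒ y* = 5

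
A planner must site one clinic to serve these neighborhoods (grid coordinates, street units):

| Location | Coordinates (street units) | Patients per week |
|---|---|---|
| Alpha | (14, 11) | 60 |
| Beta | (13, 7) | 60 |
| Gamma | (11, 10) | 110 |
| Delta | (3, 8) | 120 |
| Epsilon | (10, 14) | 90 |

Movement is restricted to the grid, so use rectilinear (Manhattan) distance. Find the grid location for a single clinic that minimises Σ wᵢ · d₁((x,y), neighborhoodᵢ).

Manhattan distance separates: Σwᵢ(|x−xᵢ|+|y−yᵢ|) = Σwᵢ|x−xᵢ| + Σwᵢ|y−yᵢ|, so x and y are optimised independently as 1-D weighted medians.
Total weight W = 440; half = 220.
x-coordinate, sorted with cumulative weight:
  x=3 (Delta, w=120) cum 120
  x=10 (Epsilon, w=90) cum 210
  x=11 (Gamma, w=110) cum 320  ← median
  x=13 (Beta, w=60) cum 380
  x=14 (Alpha, w=60) cum 440
⇒ x* = 11
y-coordinate, sorted with cumulative weight:
  y=7 (Beta, w=60) cum 60
  y=8 (Delta, w=120) cum 180
  y=10 (Gamma, w=110) cum 290  ← median
  y=11 (Alpha, w=60) cum 350
  y=14 (Epsilon, w=90) cum 440
⇒ y* = 10

(11, 10)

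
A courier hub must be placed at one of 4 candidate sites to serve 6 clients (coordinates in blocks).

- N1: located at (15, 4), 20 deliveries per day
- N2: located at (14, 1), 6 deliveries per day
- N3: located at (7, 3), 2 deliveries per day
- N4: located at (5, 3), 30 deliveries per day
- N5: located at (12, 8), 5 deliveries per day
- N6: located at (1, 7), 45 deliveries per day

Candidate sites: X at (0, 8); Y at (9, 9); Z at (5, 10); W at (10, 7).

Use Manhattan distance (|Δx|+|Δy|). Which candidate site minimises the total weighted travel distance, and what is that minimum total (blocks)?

W, total 924 blocks

Total weighted distance at each candidate:
  X (0, 8): total = 980
  Y (9, 9): total = 1084
  Z (5, 10): total = 1016
  W (10, 7): total = 924
Minimum is at W with total 924 blocks.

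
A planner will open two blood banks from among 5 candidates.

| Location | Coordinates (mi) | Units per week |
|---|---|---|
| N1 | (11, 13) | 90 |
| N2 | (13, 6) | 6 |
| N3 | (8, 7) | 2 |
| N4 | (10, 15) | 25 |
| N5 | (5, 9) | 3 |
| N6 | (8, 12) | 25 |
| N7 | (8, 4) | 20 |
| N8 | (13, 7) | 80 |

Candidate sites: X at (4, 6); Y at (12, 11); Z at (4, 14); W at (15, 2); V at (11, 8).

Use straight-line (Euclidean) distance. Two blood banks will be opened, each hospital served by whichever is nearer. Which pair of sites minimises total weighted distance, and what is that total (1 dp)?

Evaluate every pair (each demand assigned to the nearer of the two):
  {Y, V}: total = 736.6
  {X, Y}: total = 883.7
  {Y, W}: total = 951.6
  {Y, Z}: total = 964.4
  {Z, V}: total = 1031.4
  {X, V}: total = 1052.9
  {W, V}: total = 1072.2
  {Z, W}: total = 1534.9
  {X, Z}: total = 1785.9
  {X, W}: total = 1906.5
Best pair: {Y, V} with total 736.6.

{Y, V}, total 736.6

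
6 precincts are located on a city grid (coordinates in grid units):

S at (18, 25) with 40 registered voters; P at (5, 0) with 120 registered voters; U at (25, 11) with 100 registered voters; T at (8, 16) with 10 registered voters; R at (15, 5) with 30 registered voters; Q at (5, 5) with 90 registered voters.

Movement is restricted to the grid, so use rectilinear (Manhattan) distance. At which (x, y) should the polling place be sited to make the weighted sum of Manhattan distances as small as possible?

Manhattan distance separates: Σwᵢ(|x−xᵢ|+|y−yᵢ|) = Σwᵢ|x−xᵢ| + Σwᵢ|y−yᵢ|, so x and y are optimised independently as 1-D weighted medians.
Total weight W = 390; half = 195.
x-coordinate, sorted with cumulative weight:
  x=5 (P, w=120) cum 120
  x=5 (Q, w=90) cum 210  ← median
  x=8 (T, w=10) cum 220
  x=15 (R, w=30) cum 250
  x=18 (S, w=40) cum 290
  x=25 (U, w=100) cum 390
⇒ x* = 5
y-coordinate, sorted with cumulative weight:
  y=0 (P, w=120) cum 120
  y=5 (R, w=30) cum 150
  y=5 (Q, w=90) cum 240  ← median
  y=11 (U, w=100) cum 340
  y=16 (T, w=10) cum 350
  y=25 (S, w=40) cum 390
⇒ y* = 5

(5, 5)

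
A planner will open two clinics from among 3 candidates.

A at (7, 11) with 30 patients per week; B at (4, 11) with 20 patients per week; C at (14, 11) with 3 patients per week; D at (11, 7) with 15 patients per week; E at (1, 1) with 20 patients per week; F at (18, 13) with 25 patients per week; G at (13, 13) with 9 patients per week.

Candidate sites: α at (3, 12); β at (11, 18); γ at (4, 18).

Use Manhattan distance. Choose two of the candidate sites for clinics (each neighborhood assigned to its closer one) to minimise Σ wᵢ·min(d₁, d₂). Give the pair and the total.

{α, β}, total 1008

Evaluate every pair (each demand assigned to the nearer of the two):
  {α, β}: total = 1008
  {α, γ}: total = 1180
  {β, γ}: total = 1398
Best pair: {α, β} with total 1008.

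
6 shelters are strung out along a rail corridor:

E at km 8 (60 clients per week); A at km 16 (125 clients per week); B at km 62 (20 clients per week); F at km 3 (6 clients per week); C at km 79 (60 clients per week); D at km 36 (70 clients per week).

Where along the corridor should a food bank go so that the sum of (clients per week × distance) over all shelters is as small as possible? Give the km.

x = 16

For a sum of weighted absolute distances on a line, the optimum is the weighted median (not the mean). Total weight W = 341; half-weight = 170.5.
Sort by position and accumulate weight:
  km 3 (F, w=6) → cum 6
  km 8 (E, w=60) → cum 66
  km 16 (A, w=125) → cum 191  ≥ 170.5 → median here
  km 36 (D, w=70) → cum 261
  km 62 (B, w=20) → cum 281
  km 79 (C, w=60) → cum 341
Optimal location: km 16.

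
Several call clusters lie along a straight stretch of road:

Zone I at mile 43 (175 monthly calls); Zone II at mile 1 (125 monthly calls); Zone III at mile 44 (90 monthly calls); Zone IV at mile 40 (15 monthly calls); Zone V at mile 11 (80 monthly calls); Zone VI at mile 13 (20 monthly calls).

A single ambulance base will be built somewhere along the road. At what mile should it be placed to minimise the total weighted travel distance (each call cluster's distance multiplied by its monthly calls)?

For a sum of weighted absolute distances on a line, the optimum is the weighted median (not the mean). Total weight W = 505; half-weight = 252.5.
Sort by position and accumulate weight:
  mile 1 (Zone II, w=125) → cum 125
  mile 11 (Zone V, w=80) → cum 205
  mile 13 (Zone VI, w=20) → cum 225
  mile 40 (Zone IV, w=15) → cum 240
  mile 43 (Zone I, w=175) → cum 415  ≥ 252.5 → median here
  mile 44 (Zone III, w=90) → cum 505
Optimal location: mile 43.

x = 43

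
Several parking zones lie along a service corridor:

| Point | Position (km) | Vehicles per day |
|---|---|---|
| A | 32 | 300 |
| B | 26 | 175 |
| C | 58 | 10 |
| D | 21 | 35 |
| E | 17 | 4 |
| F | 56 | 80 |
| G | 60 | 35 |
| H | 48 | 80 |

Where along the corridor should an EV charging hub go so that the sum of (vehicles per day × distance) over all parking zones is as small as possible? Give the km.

x = 32

For a sum of weighted absolute distances on a line, the optimum is the weighted median (not the mean). Total weight W = 719; half-weight = 359.5.
Sort by position and accumulate weight:
  km 17 (E, w=4) → cum 4
  km 21 (D, w=35) → cum 39
  km 26 (B, w=175) → cum 214
  km 32 (A, w=300) → cum 514  ≥ 359.5 → median here
  km 48 (H, w=80) → cum 594
  km 56 (F, w=80) → cum 674
  km 58 (C, w=10) → cum 684
  km 60 (G, w=35) → cum 719
Optimal location: km 32.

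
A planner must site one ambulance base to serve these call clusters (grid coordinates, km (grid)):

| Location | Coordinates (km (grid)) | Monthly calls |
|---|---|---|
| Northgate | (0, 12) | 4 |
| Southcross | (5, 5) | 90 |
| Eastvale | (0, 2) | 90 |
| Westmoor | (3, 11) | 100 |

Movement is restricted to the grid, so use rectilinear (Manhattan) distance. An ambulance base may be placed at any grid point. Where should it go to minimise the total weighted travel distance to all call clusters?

(3, 5)

Manhattan distance separates: Σwᵢ(|x−xᵢ|+|y−yᵢ|) = Σwᵢ|x−xᵢ| + Σwᵢ|y−yᵢ|, so x and y are optimised independently as 1-D weighted medians.
Total weight W = 284; half = 142.
x-coordinate, sorted with cumulative weight:
  x=0 (Northgate, w=4) cum 4
  x=0 (Eastvale, w=90) cum 94
  x=3 (Westmoor, w=100) cum 194  ← median
  x=5 (Southcross, w=90) cum 284
⇒ x* = 3
y-coordinate, sorted with cumulative weight:
  y=2 (Eastvale, w=90) cum 90
  y=5 (Southcross, w=90) cum 180  ← median
  y=11 (Westmoor, w=100) cum 280
  y=12 (Northgate, w=4) cum 284
⇒ y* = 5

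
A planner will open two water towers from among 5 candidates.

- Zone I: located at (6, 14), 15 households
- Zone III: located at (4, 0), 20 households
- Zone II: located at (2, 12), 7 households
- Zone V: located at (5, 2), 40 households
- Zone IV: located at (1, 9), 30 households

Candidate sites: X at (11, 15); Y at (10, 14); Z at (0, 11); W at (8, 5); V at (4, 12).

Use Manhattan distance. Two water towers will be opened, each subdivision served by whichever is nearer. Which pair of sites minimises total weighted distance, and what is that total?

Evaluate every pair (each demand assigned to the nearer of the two):
  {Z, W}: total = 666
  {W, V}: total = 674
  {Z, V}: total = 844
  {Y, W}: total = 880
  {X, W}: total = 924
  {X, V}: total = 934
  {Y, V}: total = 934
  {Y, Z}: total = 1031
  {X, Z}: total = 1061
  {X, Y}: total = 1630
Best pair: {Z, W} with total 666.

{Z, W}, total 666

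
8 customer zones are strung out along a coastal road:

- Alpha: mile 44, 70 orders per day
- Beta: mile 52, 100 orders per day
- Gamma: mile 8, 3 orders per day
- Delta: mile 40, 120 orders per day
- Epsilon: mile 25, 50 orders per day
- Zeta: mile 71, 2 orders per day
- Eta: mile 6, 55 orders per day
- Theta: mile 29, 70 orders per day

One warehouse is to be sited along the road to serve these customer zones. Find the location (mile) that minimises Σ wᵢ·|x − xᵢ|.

For a sum of weighted absolute distances on a line, the optimum is the weighted median (not the mean). Total weight W = 470; half-weight = 235.
Sort by position and accumulate weight:
  mile 6 (Eta, w=55) → cum 55
  mile 8 (Gamma, w=3) → cum 58
  mile 25 (Epsilon, w=50) → cum 108
  mile 29 (Theta, w=70) → cum 178
  mile 40 (Delta, w=120) → cum 298  ≥ 235 → median here
  mile 44 (Alpha, w=70) → cum 368
  mile 52 (Beta, w=100) → cum 468
  mile 71 (Zeta, w=2) → cum 470
Optimal location: mile 40.

x = 40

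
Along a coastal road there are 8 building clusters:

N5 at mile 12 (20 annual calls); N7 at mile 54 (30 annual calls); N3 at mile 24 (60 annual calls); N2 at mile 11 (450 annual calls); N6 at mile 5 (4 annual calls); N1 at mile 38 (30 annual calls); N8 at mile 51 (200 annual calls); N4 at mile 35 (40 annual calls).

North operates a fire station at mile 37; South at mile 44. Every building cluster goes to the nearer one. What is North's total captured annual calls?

The indifferent point is the midpoint (37+44)/2 = 40.5; building clusters left of it (closer to North at 37) go to North, those right go to South.
  N6 at 5 (w=4) → North
  N2 at 11 (w=450) → North
  N5 at 12 (w=20) → North
  N3 at 24 (w=60) → North
  N4 at 35 (w=40) → North
  N1 at 38 (w=30) → North
  N8 at 51 (w=200) → South
  N7 at 54 (w=30) → South
North captures 604; South captures 230.

604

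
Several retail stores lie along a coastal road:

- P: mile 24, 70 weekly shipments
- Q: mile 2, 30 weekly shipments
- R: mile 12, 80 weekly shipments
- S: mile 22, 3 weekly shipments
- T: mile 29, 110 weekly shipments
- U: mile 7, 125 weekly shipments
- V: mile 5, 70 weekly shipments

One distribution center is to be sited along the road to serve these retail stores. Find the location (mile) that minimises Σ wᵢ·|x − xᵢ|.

For a sum of weighted absolute distances on a line, the optimum is the weighted median (not the mean). Total weight W = 488; half-weight = 244.
Sort by position and accumulate weight:
  mile 2 (Q, w=30) → cum 30
  mile 5 (V, w=70) → cum 100
  mile 7 (U, w=125) → cum 225
  mile 12 (R, w=80) → cum 305  ≥ 244 → median here
  mile 22 (S, w=3) → cum 308
  mile 24 (P, w=70) → cum 378
  mile 29 (T, w=110) → cum 488
Optimal location: mile 12.

x = 12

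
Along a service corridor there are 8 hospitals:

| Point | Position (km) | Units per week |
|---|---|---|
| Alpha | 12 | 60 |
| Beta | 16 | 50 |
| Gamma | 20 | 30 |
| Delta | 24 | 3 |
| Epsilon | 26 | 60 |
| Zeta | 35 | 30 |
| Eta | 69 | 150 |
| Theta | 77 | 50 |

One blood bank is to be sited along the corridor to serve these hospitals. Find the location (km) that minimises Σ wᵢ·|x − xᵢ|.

x = 35

For a sum of weighted absolute distances on a line, the optimum is the weighted median (not the mean). Total weight W = 433; half-weight = 216.5.
Sort by position and accumulate weight:
  km 12 (Alpha, w=60) → cum 60
  km 16 (Beta, w=50) → cum 110
  km 20 (Gamma, w=30) → cum 140
  km 24 (Delta, w=3) → cum 143
  km 26 (Epsilon, w=60) → cum 203
  km 35 (Zeta, w=30) → cum 233  ≥ 216.5 → median here
  km 69 (Eta, w=150) → cum 383
  km 77 (Theta, w=50) → cum 433
Optimal location: km 35.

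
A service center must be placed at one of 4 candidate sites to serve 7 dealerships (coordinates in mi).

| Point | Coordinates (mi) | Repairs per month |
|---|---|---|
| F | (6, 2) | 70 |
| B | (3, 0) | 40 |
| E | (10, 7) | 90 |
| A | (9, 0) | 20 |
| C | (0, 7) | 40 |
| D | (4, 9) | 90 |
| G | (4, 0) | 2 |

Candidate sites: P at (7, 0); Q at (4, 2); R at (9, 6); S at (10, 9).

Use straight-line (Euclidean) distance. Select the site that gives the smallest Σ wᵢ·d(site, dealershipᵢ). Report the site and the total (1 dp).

Total weighted distance at each candidate:
  P (7, 0): total = 2297.7
  Q (4, 2): total = 1930.2
  R (9, 6): total = 1839.3
  S (10, 9): total = 2351.1
Minimum is at R with total 1839.3 mi.

R, total 1839.3 mi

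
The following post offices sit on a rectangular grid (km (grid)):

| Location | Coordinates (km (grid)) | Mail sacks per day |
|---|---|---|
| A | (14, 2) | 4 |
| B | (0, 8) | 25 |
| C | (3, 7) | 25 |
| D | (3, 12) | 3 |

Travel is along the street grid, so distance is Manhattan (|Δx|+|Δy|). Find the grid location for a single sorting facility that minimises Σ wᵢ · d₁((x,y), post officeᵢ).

(3, 7)

Manhattan distance separates: Σwᵢ(|x−xᵢ|+|y−yᵢ|) = Σwᵢ|x−xᵢ| + Σwᵢ|y−yᵢ|, so x and y are optimised independently as 1-D weighted medians.
Total weight W = 57; half = 28.5.
x-coordinate, sorted with cumulative weight:
  x=0 (B, w=25) cum 25
  x=3 (C, w=25) cum 50  ← median
  x=3 (D, w=3) cum 53
  x=14 (A, w=4) cum 57
⇒ x* = 3
y-coordinate, sorted with cumulative weight:
  y=2 (A, w=4) cum 4
  y=7 (C, w=25) cum 29  ← median
  y=8 (B, w=25) cum 54
  y=12 (D, w=3) cum 57
⇒ y* = 7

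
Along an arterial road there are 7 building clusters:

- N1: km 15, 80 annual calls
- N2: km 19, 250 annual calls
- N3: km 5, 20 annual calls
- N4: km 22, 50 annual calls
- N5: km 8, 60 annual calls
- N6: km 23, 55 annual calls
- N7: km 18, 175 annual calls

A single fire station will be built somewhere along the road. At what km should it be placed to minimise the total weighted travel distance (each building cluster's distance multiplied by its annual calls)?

x = 19

For a sum of weighted absolute distances on a line, the optimum is the weighted median (not the mean). Total weight W = 690; half-weight = 345.
Sort by position and accumulate weight:
  km 5 (N3, w=20) → cum 20
  km 8 (N5, w=60) → cum 80
  km 15 (N1, w=80) → cum 160
  km 18 (N7, w=175) → cum 335
  km 19 (N2, w=250) → cum 585  ≥ 345 → median here
  km 22 (N4, w=50) → cum 635
  km 23 (N6, w=55) → cum 690
Optimal location: km 19.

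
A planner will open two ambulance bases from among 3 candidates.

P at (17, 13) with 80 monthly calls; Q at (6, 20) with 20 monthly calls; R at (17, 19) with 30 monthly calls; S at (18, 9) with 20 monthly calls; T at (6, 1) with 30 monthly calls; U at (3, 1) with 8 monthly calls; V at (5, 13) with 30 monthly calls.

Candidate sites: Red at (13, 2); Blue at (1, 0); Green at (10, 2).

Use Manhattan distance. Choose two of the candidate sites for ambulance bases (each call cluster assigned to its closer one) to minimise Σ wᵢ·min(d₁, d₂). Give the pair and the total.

{Red, Green}, total 3204

Evaluate every pair (each demand assigned to the nearer of the two):
  {Red, Green}: total = 3204
  {Red, Blue}: total = 3284
  {Blue, Green}: total = 3554
Best pair: {Red, Green} with total 3204.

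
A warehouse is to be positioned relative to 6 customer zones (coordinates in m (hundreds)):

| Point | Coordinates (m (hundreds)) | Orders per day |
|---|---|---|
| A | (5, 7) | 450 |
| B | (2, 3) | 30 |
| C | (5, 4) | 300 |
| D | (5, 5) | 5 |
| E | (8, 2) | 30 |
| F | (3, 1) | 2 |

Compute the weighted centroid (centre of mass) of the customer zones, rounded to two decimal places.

(5.00, 5.54)

The minimiser of Σwᵢ‖p−pᵢ‖² is the weighted centroid p* = (Σwᵢpᵢ)/(Σwᵢ).
Σwᵢ = 817.
Σwᵢxᵢ = 450·5 + 30·2 + 300·5 + 5·5 + 30·8 + 2·3 = 4081.
Σwᵢyᵢ = 450·7 + 30·3 + 300·4 + 5·5 + 30·2 + 2·1 = 4527.
x* = 4081/817 = 5.00, y* = 4527/817 = 5.54.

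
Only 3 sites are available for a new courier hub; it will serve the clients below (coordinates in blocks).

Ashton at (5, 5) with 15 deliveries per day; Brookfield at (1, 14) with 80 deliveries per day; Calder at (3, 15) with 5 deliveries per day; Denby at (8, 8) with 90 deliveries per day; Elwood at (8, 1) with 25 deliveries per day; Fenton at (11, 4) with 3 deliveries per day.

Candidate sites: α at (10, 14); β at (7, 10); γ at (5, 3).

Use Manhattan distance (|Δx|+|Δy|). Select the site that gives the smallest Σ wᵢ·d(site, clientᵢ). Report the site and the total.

β, total 1500 blocks

Total weighted distance at each candidate:
  α (10, 14): total = 2098
  β (7, 10): total = 1500
  γ (5, 3): total = 2166
Minimum is at β with total 1500 blocks.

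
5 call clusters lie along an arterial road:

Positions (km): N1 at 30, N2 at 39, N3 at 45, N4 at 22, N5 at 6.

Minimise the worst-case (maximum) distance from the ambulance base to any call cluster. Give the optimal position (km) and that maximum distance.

The 1-center on a line is the midpoint of the two extreme points: leftmost at 6, rightmost at 45.
Optimal location = (6 + 45)/2 = 25.5; maximum distance = (45 − 6)/2 = 19.5.

location 25.5, max distance 19.5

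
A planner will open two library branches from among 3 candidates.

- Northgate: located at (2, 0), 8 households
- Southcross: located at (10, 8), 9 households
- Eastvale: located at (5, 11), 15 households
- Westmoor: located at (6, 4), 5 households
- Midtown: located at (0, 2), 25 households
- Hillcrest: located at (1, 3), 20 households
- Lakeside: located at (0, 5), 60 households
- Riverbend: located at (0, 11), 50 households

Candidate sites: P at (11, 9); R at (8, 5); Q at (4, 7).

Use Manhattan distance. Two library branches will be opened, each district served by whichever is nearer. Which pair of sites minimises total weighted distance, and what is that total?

{P, Q}, total 1315

Evaluate every pair (each demand assigned to the nearer of the two):
  {P, Q}: total = 1315
  {R, Q}: total = 1332
  {P, R}: total = 1826
Best pair: {P, Q} with total 1315.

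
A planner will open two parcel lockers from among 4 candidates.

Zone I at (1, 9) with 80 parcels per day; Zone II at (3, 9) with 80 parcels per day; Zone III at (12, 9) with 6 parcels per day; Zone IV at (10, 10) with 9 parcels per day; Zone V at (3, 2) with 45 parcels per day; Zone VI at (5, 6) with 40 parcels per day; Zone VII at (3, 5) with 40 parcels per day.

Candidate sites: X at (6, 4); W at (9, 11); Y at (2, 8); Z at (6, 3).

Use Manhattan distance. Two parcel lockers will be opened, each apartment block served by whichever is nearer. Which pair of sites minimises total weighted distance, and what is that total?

Evaluate every pair (each demand assigned to the nearer of the two):
  {Y, Z}: total = 976
  {X, Y}: total = 981
  {W, Y}: total = 1043
  {X, W}: total = 1993
  {W, Z}: total = 2028
  {X, Z}: total = 2056
Best pair: {Y, Z} with total 976.

{Y, Z}, total 976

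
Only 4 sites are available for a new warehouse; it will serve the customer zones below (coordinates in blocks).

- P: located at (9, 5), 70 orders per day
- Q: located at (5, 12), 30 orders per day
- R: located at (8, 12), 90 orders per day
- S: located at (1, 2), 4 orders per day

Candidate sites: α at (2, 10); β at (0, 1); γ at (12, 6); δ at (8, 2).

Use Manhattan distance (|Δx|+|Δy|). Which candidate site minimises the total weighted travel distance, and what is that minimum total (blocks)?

Total weighted distance at each candidate:
  α (2, 10): total = 1746
  β (0, 1): total = 3108
  γ (12, 6): total = 1630
  δ (8, 2): total = 1598
Minimum is at δ with total 1598 blocks.

δ, total 1598 blocks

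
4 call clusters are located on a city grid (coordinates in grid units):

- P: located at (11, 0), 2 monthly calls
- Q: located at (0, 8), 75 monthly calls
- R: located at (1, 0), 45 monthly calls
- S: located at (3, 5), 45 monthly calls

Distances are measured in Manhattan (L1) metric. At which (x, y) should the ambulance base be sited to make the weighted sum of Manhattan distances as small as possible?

(1, 5)

Manhattan distance separates: Σwᵢ(|x−xᵢ|+|y−yᵢ|) = Σwᵢ|x−xᵢ| + Σwᵢ|y−yᵢ|, so x and y are optimised independently as 1-D weighted medians.
Total weight W = 167; half = 83.5.
x-coordinate, sorted with cumulative weight:
  x=0 (Q, w=75) cum 75
  x=1 (R, w=45) cum 120  ← median
  x=3 (S, w=45) cum 165
  x=11 (P, w=2) cum 167
⇒ x* = 1
y-coordinate, sorted with cumulative weight:
  y=0 (P, w=2) cum 2
  y=0 (R, w=45) cum 47
  y=5 (S, w=45) cum 92  ← median
  y=8 (Q, w=75) cum 167
⇒ y* = 5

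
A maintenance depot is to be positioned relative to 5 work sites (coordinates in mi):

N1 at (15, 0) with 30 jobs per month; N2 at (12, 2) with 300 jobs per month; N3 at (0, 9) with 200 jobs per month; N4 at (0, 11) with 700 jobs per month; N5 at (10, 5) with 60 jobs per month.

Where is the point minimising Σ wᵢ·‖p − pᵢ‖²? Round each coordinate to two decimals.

(3.60, 8.06)

The minimiser of Σwᵢ‖p−pᵢ‖² is the weighted centroid p* = (Σwᵢpᵢ)/(Σwᵢ).
Σwᵢ = 1290.
Σwᵢxᵢ = 30·15 + 300·12 + 200·0 + 700·0 + 60·10 = 4650.
Σwᵢyᵢ = 30·0 + 300·2 + 200·9 + 700·11 + 60·5 = 10400.
x* = 4650/1290 = 3.60, y* = 10400/1290 = 8.06.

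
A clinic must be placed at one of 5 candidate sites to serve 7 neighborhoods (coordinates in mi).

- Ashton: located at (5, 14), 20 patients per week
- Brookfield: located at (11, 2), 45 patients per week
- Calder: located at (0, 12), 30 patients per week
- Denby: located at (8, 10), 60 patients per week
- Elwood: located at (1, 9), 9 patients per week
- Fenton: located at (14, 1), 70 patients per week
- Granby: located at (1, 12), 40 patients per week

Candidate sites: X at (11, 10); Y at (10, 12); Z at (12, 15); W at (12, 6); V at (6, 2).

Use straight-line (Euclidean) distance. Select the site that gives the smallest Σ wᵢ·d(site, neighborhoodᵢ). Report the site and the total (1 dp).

W, total 2120.8 mi

Total weighted distance at each candidate:
  X (11, 10): total = 2182.1
  Y (10, 12): total = 2294.4
  Z (12, 15): total = 3042.2
  W (12, 6): total = 2120.8
  V (6, 2): total = 2399.5
Minimum is at W with total 2120.8 mi.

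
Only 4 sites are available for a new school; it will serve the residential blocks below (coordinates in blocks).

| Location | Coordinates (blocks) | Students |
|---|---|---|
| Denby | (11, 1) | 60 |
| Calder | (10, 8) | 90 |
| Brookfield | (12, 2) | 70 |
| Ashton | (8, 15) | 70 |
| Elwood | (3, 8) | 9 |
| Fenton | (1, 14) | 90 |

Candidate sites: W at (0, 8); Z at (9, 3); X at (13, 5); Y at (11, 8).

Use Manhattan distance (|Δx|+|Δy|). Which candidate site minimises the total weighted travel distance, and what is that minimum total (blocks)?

Total weighted distance at each candidate:
  W (0, 8): total = 4947
  Z (9, 3): total = 3779
  X (13, 5): total = 4237
  Y (11, 8): total = 3212
Minimum is at Y with total 3212 blocks.

Y, total 3212 blocks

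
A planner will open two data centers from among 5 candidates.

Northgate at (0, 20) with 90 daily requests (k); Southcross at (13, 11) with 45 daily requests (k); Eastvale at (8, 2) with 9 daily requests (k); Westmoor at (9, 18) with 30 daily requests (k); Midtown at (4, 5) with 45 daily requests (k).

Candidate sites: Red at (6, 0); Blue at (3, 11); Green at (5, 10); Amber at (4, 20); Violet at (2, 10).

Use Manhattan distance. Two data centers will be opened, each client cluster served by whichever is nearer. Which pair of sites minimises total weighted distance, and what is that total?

{Green, Amber}, total 1344

Evaluate every pair (each demand assigned to the nearer of the two):
  {Green, Amber}: total = 1344
  {Blue, Amber}: total = 1461
  {Amber, Violet}: total = 1551
  {Red, Amber}: total = 1731
  {Blue, Green}: total = 2214
  {Green, Violet}: total = 2214
  {Red, Blue}: total = 2271
  {Blue, Violet}: total = 2361
  {Red, Green}: total = 2421
  {Red, Violet}: total = 2421
Best pair: {Green, Amber} with total 1344.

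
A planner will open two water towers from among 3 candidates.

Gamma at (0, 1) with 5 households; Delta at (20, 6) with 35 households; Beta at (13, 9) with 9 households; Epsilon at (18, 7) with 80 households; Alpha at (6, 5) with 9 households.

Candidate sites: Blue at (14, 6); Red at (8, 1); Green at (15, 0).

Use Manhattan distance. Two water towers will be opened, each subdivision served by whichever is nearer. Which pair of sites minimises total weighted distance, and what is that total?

{Blue, Red}, total 740

Evaluate every pair (each demand assigned to the nearer of the two):
  {Blue, Red}: total = 740
  {Blue, Green}: total = 807
  {Red, Green}: total = 1378
Best pair: {Blue, Red} with total 740.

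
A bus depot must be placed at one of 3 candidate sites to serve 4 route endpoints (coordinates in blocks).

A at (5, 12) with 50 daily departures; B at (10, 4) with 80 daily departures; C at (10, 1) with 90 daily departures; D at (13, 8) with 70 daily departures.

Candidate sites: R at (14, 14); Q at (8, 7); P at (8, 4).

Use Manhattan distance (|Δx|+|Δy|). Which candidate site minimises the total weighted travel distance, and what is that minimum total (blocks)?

P, total 1790 blocks

Total weighted distance at each candidate:
  R (14, 14): total = 3690
  Q (8, 7): total = 1940
  P (8, 4): total = 1790
Minimum is at P with total 1790 blocks.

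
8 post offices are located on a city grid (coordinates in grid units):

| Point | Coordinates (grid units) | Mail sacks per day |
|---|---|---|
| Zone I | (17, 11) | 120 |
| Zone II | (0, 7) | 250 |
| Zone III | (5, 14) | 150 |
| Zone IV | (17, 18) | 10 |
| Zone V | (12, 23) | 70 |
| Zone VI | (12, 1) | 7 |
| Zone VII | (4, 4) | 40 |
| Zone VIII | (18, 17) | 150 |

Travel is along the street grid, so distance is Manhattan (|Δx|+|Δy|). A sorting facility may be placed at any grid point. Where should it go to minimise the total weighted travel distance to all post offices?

(5, 11)

Manhattan distance separates: Σwᵢ(|x−xᵢ|+|y−yᵢ|) = Σwᵢ|x−xᵢ| + Σwᵢ|y−yᵢ|, so x and y are optimised independently as 1-D weighted medians.
Total weight W = 797; half = 398.5.
x-coordinate, sorted with cumulative weight:
  x=0 (Zone II, w=250) cum 250
  x=4 (Zone VII, w=40) cum 290
  x=5 (Zone III, w=150) cum 440  ← median
  x=12 (Zone V, w=70) cum 510
  x=12 (Zone VI, w=7) cum 517
  x=17 (Zone I, w=120) cum 637
  x=17 (Zone IV, w=10) cum 647
  x=18 (Zone VIII, w=150) cum 797
⇒ x* = 5
y-coordinate, sorted with cumulative weight:
  y=1 (Zone VI, w=7) cum 7
  y=4 (Zone VII, w=40) cum 47
  y=7 (Zone II, w=250) cum 297
  y=11 (Zone I, w=120) cum 417  ← median
  y=14 (Zone III, w=150) cum 567
  y=17 (Zone VIII, w=150) cum 717
  y=18 (Zone IV, w=10) cum 727
  y=23 (Zone V, w=70) cum 797
⇒ y* = 11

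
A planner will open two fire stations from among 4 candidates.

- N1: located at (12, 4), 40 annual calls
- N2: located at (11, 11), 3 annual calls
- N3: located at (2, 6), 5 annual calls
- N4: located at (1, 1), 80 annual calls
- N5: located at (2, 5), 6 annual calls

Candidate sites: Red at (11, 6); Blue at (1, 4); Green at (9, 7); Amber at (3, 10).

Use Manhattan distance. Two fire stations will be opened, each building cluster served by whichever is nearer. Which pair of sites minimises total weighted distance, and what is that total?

{Red, Blue}, total 402

Evaluate every pair (each demand assigned to the nearer of the two):
  {Red, Blue}: total = 402
  {Blue, Green}: total = 525
  {Blue, Amber}: total = 734
  {Red, Amber}: total = 1076
  {Green, Amber}: total = 1199
  {Red, Green}: total = 1349
Best pair: {Red, Blue} with total 402.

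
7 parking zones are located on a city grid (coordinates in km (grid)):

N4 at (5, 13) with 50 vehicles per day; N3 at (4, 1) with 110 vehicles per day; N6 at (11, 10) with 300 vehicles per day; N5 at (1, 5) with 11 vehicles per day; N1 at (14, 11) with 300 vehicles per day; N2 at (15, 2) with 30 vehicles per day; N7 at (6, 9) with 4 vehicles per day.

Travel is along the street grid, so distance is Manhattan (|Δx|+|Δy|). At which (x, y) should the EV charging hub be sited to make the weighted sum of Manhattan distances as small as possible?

Manhattan distance separates: Σwᵢ(|x−xᵢ|+|y−yᵢ|) = Σwᵢ|x−xᵢ| + Σwᵢ|y−yᵢ|, so x and y are optimised independently as 1-D weighted medians.
Total weight W = 805; half = 402.5.
x-coordinate, sorted with cumulative weight:
  x=1 (N5, w=11) cum 11
  x=4 (N3, w=110) cum 121
  x=5 (N4, w=50) cum 171
  x=6 (N7, w=4) cum 175
  x=11 (N6, w=300) cum 475  ← median
  x=14 (N1, w=300) cum 775
  x=15 (N2, w=30) cum 805
⇒ x* = 11
y-coordinate, sorted with cumulative weight:
  y=1 (N3, w=110) cum 110
  y=2 (N2, w=30) cum 140
  y=5 (N5, w=11) cum 151
  y=9 (N7, w=4) cum 155
  y=10 (N6, w=300) cum 455  ← median
  y=11 (N1, w=300) cum 755
  y=13 (N4, w=50) cum 805
⇒ y* = 10

(11, 10)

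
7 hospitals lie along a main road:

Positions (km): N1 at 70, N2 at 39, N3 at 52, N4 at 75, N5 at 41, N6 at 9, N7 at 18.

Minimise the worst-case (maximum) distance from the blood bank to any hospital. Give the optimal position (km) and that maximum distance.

The 1-center on a line is the midpoint of the two extreme points: leftmost at 9, rightmost at 75.
Optimal location = (9 + 75)/2 = 42; maximum distance = (75 − 9)/2 = 33.

location 42, max distance 33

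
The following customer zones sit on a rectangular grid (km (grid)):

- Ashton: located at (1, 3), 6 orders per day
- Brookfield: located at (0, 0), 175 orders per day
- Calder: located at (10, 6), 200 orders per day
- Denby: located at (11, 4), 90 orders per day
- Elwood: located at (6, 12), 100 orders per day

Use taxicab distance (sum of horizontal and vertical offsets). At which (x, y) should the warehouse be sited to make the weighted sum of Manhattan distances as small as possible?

Manhattan distance separates: Σwᵢ(|x−xᵢ|+|y−yᵢ|) = Σwᵢ|x−xᵢ| + Σwᵢ|y−yᵢ|, so x and y are optimised independently as 1-D weighted medians.
Total weight W = 571; half = 285.5.
x-coordinate, sorted with cumulative weight:
  x=0 (Brookfield, w=175) cum 175
  x=1 (Ashton, w=6) cum 181
  x=6 (Elwood, w=100) cum 281
  x=10 (Calder, w=200) cum 481  ← median
  x=11 (Denby, w=90) cum 571
⇒ x* = 10
y-coordinate, sorted with cumulative weight:
  y=0 (Brookfield, w=175) cum 175
  y=3 (Ashton, w=6) cum 181
  y=4 (Denby, w=90) cum 271
  y=6 (Calder, w=200) cum 471  ← median
  y=12 (Elwood, w=100) cum 571
⇒ y* = 6

(10, 6)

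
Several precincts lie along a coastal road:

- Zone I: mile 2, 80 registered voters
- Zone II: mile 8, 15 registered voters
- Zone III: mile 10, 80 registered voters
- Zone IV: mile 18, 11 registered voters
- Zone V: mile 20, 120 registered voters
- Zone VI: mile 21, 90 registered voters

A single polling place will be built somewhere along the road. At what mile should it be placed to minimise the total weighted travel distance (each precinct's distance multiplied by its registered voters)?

For a sum of weighted absolute distances on a line, the optimum is the weighted median (not the mean). Total weight W = 396; half-weight = 198.
Sort by position and accumulate weight:
  mile 2 (Zone I, w=80) → cum 80
  mile 8 (Zone II, w=15) → cum 95
  mile 10 (Zone III, w=80) → cum 175
  mile 18 (Zone IV, w=11) → cum 186
  mile 20 (Zone V, w=120) → cum 306  ≥ 198 → median here
  mile 21 (Zone VI, w=90) → cum 396
Optimal location: mile 20.

x = 20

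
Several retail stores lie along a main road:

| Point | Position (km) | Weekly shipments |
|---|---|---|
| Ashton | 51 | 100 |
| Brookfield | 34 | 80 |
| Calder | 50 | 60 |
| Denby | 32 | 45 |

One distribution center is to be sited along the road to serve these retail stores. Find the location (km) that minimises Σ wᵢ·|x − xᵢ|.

x = 50

For a sum of weighted absolute distances on a line, the optimum is the weighted median (not the mean). Total weight W = 285; half-weight = 142.5.
Sort by position and accumulate weight:
  km 32 (Denby, w=45) → cum 45
  km 34 (Brookfield, w=80) → cum 125
  km 50 (Calder, w=60) → cum 185  ≥ 142.5 → median here
  km 51 (Ashton, w=100) → cum 285
Optimal location: km 50.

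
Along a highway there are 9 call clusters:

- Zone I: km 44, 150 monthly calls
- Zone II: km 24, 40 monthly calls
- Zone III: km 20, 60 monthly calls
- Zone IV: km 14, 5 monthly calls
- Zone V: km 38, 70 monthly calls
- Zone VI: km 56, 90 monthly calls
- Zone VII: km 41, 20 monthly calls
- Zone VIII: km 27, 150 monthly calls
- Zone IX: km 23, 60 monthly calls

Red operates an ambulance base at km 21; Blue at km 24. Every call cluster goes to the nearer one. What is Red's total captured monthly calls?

65

The indifferent point is the midpoint (21+24)/2 = 22.5; call clusters left of it (closer to Red at 21) go to Red, those right go to Blue.
  Zone IV at 14 (w=5) → Red
  Zone III at 20 (w=60) → Red
  Zone IX at 23 (w=60) → Blue
  Zone II at 24 (w=40) → Blue
  Zone VIII at 27 (w=150) → Blue
  Zone V at 38 (w=70) → Blue
  Zone VII at 41 (w=20) → Blue
  Zone I at 44 (w=150) → Blue
  Zone VI at 56 (w=90) → Blue
Red captures 65; Blue captures 580.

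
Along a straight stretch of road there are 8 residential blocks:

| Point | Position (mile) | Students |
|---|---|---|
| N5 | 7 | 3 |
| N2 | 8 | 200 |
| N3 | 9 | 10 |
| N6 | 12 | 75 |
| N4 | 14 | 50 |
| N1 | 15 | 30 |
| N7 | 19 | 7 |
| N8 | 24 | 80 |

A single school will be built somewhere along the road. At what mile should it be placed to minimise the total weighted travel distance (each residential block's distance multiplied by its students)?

x = 12

For a sum of weighted absolute distances on a line, the optimum is the weighted median (not the mean). Total weight W = 455; half-weight = 227.5.
Sort by position and accumulate weight:
  mile 7 (N5, w=3) → cum 3
  mile 8 (N2, w=200) → cum 203
  mile 9 (N3, w=10) → cum 213
  mile 12 (N6, w=75) → cum 288  ≥ 227.5 → median here
  mile 14 (N4, w=50) → cum 338
  mile 15 (N1, w=30) → cum 368
  mile 19 (N7, w=7) → cum 375
  mile 24 (N8, w=80) → cum 455
Optimal location: mile 12.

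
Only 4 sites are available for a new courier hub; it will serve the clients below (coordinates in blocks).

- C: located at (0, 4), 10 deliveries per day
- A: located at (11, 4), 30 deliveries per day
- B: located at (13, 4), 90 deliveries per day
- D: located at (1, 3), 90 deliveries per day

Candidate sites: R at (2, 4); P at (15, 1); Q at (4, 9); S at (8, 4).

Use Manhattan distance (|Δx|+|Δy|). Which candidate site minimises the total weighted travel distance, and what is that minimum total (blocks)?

S, total 1340 blocks

Total weighted distance at each candidate:
  R (2, 4): total = 1460
  P (15, 1): total = 2280
  Q (4, 9): total = 2520
  S (8, 4): total = 1340
Minimum is at S with total 1340 blocks.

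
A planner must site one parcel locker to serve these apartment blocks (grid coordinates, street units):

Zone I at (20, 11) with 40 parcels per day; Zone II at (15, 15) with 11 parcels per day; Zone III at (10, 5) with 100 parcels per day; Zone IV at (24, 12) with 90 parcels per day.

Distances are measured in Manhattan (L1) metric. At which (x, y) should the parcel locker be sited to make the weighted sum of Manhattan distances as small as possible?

(20, 11)

Manhattan distance separates: Σwᵢ(|x−xᵢ|+|y−yᵢ|) = Σwᵢ|x−xᵢ| + Σwᵢ|y−yᵢ|, so x and y are optimised independently as 1-D weighted medians.
Total weight W = 241; half = 120.5.
x-coordinate, sorted with cumulative weight:
  x=10 (Zone III, w=100) cum 100
  x=15 (Zone II, w=11) cum 111
  x=20 (Zone I, w=40) cum 151  ← median
  x=24 (Zone IV, w=90) cum 241
⇒ x* = 20
y-coordinate, sorted with cumulative weight:
  y=5 (Zone III, w=100) cum 100
  y=11 (Zone I, w=40) cum 140  ← median
  y=12 (Zone IV, w=90) cum 230
  y=15 (Zone II, w=11) cum 241
⇒ y* = 11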